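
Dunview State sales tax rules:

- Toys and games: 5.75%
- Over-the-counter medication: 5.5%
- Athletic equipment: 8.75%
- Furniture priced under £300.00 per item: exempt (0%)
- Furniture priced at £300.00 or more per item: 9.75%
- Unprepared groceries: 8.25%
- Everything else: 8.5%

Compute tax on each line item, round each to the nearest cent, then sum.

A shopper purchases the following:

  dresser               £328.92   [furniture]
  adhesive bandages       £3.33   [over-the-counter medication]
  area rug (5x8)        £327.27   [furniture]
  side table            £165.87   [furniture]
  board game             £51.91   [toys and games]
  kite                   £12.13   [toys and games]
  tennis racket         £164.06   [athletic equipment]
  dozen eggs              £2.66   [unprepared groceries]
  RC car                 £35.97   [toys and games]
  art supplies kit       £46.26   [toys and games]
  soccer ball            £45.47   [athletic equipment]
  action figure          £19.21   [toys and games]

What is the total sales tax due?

Dresser £328.92: furniture, £300.00 or more → 9.75% → £32.07
Adhesive bandages £3.33: over-the-counter medication → 5.5% → £0.18
Area rug (5x8) £327.27: furniture, £300.00 or more → 9.75% → £31.91
Side table £165.87: furniture, under £300.00 → 0% → £0.00
Board game £51.91: toys and games → 5.75% → £2.98
Kite £12.13: toys and games → 5.75% → £0.70
Tennis racket £164.06: athletic equipment → 8.75% → £14.36
Dozen eggs £2.66: unprepared groceries → 8.25% → £0.22
RC car £35.97: toys and games → 5.75% → £2.07
Art supplies kit £46.26: toys and games → 5.75% → £2.66
Soccer ball £45.47: athletic equipment → 8.75% → £3.98
Action figure £19.21: toys and games → 5.75% → £1.10
Total tax = £32.07 + £0.18 + £31.91 + £2.98 + £0.70 + £14.36 + £0.22 + £2.07 + £2.66 + £3.98 + £1.10 = £92.23

£92.23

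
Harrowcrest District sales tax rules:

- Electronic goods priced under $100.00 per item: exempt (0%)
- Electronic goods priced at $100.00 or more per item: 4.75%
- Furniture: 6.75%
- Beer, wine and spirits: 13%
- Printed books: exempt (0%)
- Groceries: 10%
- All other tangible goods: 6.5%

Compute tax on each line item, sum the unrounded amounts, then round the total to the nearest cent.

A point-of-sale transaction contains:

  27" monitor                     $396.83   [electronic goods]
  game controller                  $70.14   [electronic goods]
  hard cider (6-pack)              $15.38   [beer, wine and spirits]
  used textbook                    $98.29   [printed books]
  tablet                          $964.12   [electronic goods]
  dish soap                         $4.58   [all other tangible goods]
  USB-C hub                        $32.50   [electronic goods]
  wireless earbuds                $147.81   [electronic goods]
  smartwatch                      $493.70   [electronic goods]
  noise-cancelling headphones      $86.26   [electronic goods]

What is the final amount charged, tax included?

$2407.02

27" monitor $396.83: electronic goods, $100.00 or more → 4.75% → $18.849425
Game controller $70.14: electronic goods, under $100.00 → 0% → $0.00
Hard cider (6-pack) $15.38: beer, wine and spirits → 13% → $1.9994
Used textbook $98.29: printed books → 0% → $0.00
Tablet $964.12: electronic goods, $100.00 or more → 4.75% → $45.7957
Dish soap $4.58: all other tangible goods → 6.5% → $0.2977
USB-C hub $32.50: electronic goods, under $100.00 → 0% → $0.00
Wireless earbuds $147.81: electronic goods, $100.00 or more → 4.75% → $7.020975
Smartwatch $493.70: electronic goods, $100.00 or more → 4.75% → $23.45075
Noise-cancelling headphones $86.26: electronic goods, under $100.00 → 0% → $0.00
Subtotal = $2309.61; unrounded tax = $97.41395 → $97.41; total due = $2407.02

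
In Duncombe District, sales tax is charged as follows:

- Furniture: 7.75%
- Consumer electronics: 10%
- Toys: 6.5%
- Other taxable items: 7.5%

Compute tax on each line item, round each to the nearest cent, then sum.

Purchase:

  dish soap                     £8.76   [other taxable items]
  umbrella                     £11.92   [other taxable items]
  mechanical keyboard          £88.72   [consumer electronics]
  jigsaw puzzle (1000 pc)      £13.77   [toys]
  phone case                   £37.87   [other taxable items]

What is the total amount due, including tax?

£175.20

Dish soap £8.76: other taxable items → 7.5% → £0.66
Umbrella £11.92: other taxable items → 7.5% → £0.89
Mechanical keyboard £88.72: consumer electronics → 10% → £8.87
Jigsaw puzzle (1000 pc) £13.77: toys → 6.5% → £0.90
Phone case £37.87: other taxable items → 7.5% → £2.84
Subtotal = £161.04; tax = £14.16; total due = £175.20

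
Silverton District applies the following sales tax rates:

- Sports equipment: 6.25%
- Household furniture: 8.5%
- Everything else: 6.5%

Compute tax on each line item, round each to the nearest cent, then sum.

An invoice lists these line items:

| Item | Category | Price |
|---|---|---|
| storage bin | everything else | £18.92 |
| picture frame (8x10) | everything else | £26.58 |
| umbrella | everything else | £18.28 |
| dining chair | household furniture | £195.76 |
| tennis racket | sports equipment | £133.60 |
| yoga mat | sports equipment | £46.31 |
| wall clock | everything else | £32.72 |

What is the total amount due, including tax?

Storage bin £18.92: everything else → 6.5% → £1.23
Picture frame (8x10) £26.58: everything else → 6.5% → £1.73
Umbrella £18.28: everything else → 6.5% → £1.19
Dining chair £195.76: household furniture → 8.5% → £16.64
Tennis racket £133.60: sports equipment → 6.25% → £8.35
Yoga mat £46.31: sports equipment → 6.25% → £2.89
Wall clock £32.72: everything else → 6.5% → £2.13
Subtotal = £472.17; tax = £34.16; total due = £506.33

£506.33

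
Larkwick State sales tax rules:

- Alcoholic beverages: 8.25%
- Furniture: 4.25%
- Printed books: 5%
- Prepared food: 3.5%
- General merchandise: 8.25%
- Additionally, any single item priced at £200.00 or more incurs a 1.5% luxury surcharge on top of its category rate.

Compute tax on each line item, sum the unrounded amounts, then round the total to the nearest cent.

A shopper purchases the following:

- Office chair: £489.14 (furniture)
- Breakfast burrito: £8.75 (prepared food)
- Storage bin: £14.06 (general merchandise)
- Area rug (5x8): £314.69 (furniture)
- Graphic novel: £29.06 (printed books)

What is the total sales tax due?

Office chair £489.14: furniture → 4.25% + 1.5% surcharge = 5.75% → £28.12555
Breakfast burrito £8.75: prepared food → 3.5% → £0.30625
Storage bin £14.06: general merchandise → 8.25% → £1.15995
Area rug (5x8) £314.69: furniture → 4.25% + 1.5% surcharge = 5.75% → £18.094675
Graphic novel £29.06: printed books → 5% → £1.453
Unrounded tax sum = £49.139425 → £49.14

£49.14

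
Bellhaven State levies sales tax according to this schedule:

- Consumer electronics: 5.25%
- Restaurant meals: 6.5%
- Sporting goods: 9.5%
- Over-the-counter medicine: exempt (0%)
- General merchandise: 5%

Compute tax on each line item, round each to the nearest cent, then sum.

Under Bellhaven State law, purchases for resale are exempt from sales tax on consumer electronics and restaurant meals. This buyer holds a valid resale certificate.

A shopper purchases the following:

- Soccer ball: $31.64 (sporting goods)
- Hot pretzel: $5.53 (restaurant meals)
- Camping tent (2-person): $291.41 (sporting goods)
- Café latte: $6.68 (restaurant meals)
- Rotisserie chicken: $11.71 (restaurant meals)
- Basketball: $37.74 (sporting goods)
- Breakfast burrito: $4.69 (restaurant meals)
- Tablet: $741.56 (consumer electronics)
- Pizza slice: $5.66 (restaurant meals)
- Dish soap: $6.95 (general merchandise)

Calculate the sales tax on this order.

Soccer ball $31.64: sporting goods → 9.5% → $3.01
Hot pretzel $5.53: restaurant meals, buyer-exempt → 0% → $0.00
Camping tent (2-person) $291.41: sporting goods → 9.5% → $27.68
Café latte $6.68: restaurant meals, buyer-exempt → 0% → $0.00
Rotisserie chicken $11.71: restaurant meals, buyer-exempt → 0% → $0.00
Basketball $37.74: sporting goods → 9.5% → $3.59
Breakfast burrito $4.69: restaurant meals, buyer-exempt → 0% → $0.00
Tablet $741.56: consumer electronics, buyer-exempt → 0% → $0.00
Pizza slice $5.66: restaurant meals, buyer-exempt → 0% → $0.00
Dish soap $6.95: general merchandise → 5% → $0.35
Total tax = $3.01 + $27.68 + $3.59 + $0.35 = $34.63

$34.63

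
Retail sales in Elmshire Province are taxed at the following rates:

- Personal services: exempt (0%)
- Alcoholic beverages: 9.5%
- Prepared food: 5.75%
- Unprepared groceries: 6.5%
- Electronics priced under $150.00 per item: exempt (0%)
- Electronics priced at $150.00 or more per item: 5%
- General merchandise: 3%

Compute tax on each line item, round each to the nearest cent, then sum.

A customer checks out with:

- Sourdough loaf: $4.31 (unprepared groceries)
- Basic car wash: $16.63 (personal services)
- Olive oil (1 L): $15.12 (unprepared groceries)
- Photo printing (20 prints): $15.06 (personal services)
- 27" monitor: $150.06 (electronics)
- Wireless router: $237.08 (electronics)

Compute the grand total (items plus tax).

$458.87

Sourdough loaf $4.31: unprepared groceries → 6.5% → $0.28
Basic car wash $16.63: personal services → 0% → $0.00
Olive oil (1 L) $15.12: unprepared groceries → 6.5% → $0.98
Photo printing (20 prints) $15.06: personal services → 0% → $0.00
27" monitor $150.06: electronics, $150.00 or more → 5% → $7.50
Wireless router $237.08: electronics, $150.00 or more → 5% → $11.85
Subtotal = $438.26; tax = $20.61; total due = $458.87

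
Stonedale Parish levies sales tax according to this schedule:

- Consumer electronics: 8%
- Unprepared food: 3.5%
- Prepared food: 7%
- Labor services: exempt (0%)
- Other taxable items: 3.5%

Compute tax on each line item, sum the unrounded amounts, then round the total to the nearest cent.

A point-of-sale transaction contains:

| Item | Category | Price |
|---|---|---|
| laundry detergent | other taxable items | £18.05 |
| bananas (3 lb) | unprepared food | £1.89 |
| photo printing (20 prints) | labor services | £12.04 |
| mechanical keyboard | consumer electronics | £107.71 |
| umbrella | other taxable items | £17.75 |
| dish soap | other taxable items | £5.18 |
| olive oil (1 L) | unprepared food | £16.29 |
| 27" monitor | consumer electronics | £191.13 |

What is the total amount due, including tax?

Laundry detergent £18.05: other taxable items → 3.5% → £0.63175
Bananas (3 lb) £1.89: unprepared food → 3.5% → £0.06615
Photo printing (20 prints) £12.04: labor services → 0% → £0.00
Mechanical keyboard £107.71: consumer electronics → 8% → £8.6168
Umbrella £17.75: other taxable items → 3.5% → £0.62125
Dish soap £5.18: other taxable items → 3.5% → £0.1813
Olive oil (1 L) £16.29: unprepared food → 3.5% → £0.57015
27" monitor £191.13: consumer electronics → 8% → £15.2904
Subtotal = £370.04; unrounded tax = £25.9778 → £25.98; total due = £396.02

£396.02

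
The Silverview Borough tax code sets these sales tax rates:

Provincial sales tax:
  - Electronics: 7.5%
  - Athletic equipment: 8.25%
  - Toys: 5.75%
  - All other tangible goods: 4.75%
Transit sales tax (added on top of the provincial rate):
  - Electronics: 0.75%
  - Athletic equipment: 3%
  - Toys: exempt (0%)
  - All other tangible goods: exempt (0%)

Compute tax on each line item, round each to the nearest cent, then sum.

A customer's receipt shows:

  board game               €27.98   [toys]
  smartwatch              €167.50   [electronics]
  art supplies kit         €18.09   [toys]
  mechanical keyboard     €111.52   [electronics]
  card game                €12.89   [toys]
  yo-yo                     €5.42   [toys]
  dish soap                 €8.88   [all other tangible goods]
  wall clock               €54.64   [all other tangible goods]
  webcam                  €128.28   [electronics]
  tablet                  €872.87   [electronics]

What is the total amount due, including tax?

Board game €27.98: toys → 5.75% + 0% transit = 5.75% → €1.61
Smartwatch €167.50: electronics → 7.5% + 0.75% transit = 8.25% → €13.82
Art supplies kit €18.09: toys → 5.75% + 0% transit = 5.75% → €1.04
Mechanical keyboard €111.52: electronics → 7.5% + 0.75% transit = 8.25% → €9.20
Card game €12.89: toys → 5.75% + 0% transit = 5.75% → €0.74
Yo-yo €5.42: toys → 5.75% + 0% transit = 5.75% → €0.31
Dish soap €8.88: all other tangible goods → 4.75% + 0% transit = 4.75% → €0.42
Wall clock €54.64: all other tangible goods → 4.75% + 0% transit = 4.75% → €2.60
Webcam €128.28: electronics → 7.5% + 0.75% transit = 8.25% → €10.58
Tablet €872.87: electronics → 7.5% + 0.75% transit = 8.25% → €72.01
Subtotal = €1408.07; tax = €112.33; total due = €1520.40

€1520.40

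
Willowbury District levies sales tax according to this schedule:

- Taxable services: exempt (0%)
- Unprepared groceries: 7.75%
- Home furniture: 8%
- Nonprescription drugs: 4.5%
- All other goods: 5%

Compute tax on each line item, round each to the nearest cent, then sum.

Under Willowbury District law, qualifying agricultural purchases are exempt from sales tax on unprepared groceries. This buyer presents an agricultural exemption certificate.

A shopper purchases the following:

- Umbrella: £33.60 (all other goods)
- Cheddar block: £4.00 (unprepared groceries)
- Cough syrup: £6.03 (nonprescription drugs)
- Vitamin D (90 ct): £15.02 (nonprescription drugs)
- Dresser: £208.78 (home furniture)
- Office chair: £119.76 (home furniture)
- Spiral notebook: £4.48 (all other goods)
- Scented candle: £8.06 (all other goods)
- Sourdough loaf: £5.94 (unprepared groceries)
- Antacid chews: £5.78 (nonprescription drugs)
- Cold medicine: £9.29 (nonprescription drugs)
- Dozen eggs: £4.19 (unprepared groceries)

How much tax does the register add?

£30.21

Umbrella £33.60: all other goods → 5% → £1.68
Cheddar block £4.00: unprepared groceries, buyer-exempt → 0% → £0.00
Cough syrup £6.03: nonprescription drugs → 4.5% → £0.27
Vitamin D (90 ct) £15.02: nonprescription drugs → 4.5% → £0.68
Dresser £208.78: home furniture → 8% → £16.70
Office chair £119.76: home furniture → 8% → £9.58
Spiral notebook £4.48: all other goods → 5% → £0.22
Scented candle £8.06: all other goods → 5% → £0.40
Sourdough loaf £5.94: unprepared groceries, buyer-exempt → 0% → £0.00
Antacid chews £5.78: nonprescription drugs → 4.5% → £0.26
Cold medicine £9.29: nonprescription drugs → 4.5% → £0.42
Dozen eggs £4.19: unprepared groceries, buyer-exempt → 0% → £0.00
Total tax = £1.68 + £0.27 + £0.68 + £16.70 + £9.58 + £0.22 + £0.40 + £0.26 + £0.42 = £30.21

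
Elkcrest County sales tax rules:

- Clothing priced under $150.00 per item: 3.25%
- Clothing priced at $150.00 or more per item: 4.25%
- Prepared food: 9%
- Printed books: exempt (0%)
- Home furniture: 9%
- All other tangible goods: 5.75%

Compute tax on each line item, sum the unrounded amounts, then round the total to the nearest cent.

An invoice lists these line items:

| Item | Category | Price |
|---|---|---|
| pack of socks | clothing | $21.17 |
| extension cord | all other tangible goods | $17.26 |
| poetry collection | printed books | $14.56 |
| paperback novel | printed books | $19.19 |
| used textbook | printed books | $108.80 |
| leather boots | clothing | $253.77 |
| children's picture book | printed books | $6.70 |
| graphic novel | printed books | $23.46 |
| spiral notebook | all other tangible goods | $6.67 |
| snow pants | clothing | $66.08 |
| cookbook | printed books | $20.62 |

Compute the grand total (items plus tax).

$573.28

Pack of socks $21.17: clothing, under $150.00 → 3.25% → $0.688025
Extension cord $17.26: all other tangible goods → 5.75% → $0.99245
Poetry collection $14.56: printed books → 0% → $0.00
Paperback novel $19.19: printed books → 0% → $0.00
Used textbook $108.80: printed books → 0% → $0.00
Leather boots $253.77: clothing, $150.00 or more → 4.25% → $10.785225
Children's picture book $6.70: printed books → 0% → $0.00
Graphic novel $23.46: printed books → 0% → $0.00
Spiral notebook $6.67: all other tangible goods → 5.75% → $0.383525
Snow pants $66.08: clothing, under $150.00 → 3.25% → $2.1476
Cookbook $20.62: printed books → 0% → $0.00
Subtotal = $558.28; unrounded tax = $14.996825 → $15.00; total due = $573.28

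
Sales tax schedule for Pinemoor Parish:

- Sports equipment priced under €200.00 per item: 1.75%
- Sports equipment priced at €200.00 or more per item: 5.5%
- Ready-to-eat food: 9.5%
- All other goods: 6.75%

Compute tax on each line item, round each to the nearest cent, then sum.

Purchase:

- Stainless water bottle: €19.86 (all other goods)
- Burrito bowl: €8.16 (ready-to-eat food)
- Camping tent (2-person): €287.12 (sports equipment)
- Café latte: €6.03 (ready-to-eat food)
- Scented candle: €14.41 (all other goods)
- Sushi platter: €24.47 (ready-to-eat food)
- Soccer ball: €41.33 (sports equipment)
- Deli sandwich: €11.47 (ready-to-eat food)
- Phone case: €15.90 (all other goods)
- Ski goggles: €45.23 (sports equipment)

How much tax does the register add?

€25.44

Stainless water bottle €19.86: all other goods → 6.75% → €1.34
Burrito bowl €8.16: ready-to-eat food → 9.5% → €0.78
Camping tent (2-person) €287.12: sports equipment, €200.00 or more → 5.5% → €15.79
Café latte €6.03: ready-to-eat food → 9.5% → €0.57
Scented candle €14.41: all other goods → 6.75% → €0.97
Sushi platter €24.47: ready-to-eat food → 9.5% → €2.32
Soccer ball €41.33: sports equipment, under €200.00 → 1.75% → €0.72
Deli sandwich €11.47: ready-to-eat food → 9.5% → €1.09
Phone case €15.90: all other goods → 6.75% → €1.07
Ski goggles €45.23: sports equipment, under €200.00 → 1.75% → €0.79
Total tax = €1.34 + €0.78 + €15.79 + €0.57 + €0.97 + €2.32 + €0.72 + €1.09 + €1.07 + €0.79 = €25.44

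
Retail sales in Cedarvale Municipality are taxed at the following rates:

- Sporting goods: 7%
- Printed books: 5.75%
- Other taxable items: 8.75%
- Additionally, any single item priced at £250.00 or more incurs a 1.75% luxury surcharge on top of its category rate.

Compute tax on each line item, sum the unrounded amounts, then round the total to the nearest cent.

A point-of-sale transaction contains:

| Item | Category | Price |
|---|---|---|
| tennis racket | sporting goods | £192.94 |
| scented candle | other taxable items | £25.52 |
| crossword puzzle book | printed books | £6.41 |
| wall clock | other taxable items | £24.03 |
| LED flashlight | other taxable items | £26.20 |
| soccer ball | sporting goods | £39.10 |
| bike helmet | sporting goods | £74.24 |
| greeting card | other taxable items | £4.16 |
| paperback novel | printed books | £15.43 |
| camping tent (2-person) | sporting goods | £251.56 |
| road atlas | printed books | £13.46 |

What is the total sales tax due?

£52.47

Tennis racket £192.94: sporting goods → 7% → £13.5058
Scented candle £25.52: other taxable items → 8.75% → £2.233
Crossword puzzle book £6.41: printed books → 5.75% → £0.368575
Wall clock £24.03: other taxable items → 8.75% → £2.102625
LED flashlight £26.20: other taxable items → 8.75% → £2.2925
Soccer ball £39.10: sporting goods → 7% → £2.737
Bike helmet £74.24: sporting goods → 7% → £5.1968
Greeting card £4.16: other taxable items → 8.75% → £0.364
Paperback novel £15.43: printed books → 5.75% → £0.887225
Camping tent (2-person) £251.56: sporting goods → 7% + 1.75% surcharge = 8.75% → £22.0115
Road atlas £13.46: printed books → 5.75% → £0.77395
Unrounded tax sum = £52.472975 → £52.47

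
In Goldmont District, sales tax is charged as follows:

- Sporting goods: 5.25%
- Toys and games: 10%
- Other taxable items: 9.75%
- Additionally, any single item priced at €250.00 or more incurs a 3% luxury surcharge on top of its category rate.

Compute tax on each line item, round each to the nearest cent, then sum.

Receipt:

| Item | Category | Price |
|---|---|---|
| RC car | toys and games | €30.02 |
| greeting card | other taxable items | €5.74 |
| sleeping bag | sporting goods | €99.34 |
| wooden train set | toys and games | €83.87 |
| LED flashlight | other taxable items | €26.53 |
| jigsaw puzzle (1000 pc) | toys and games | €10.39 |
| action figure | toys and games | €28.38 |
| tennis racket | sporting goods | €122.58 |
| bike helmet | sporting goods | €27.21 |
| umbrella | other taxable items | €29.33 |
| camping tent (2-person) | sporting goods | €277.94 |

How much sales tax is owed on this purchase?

€57.30

RC car €30.02: toys and games → 10% → €3.00
Greeting card €5.74: other taxable items → 9.75% → €0.56
Sleeping bag €99.34: sporting goods → 5.25% → €5.22
Wooden train set €83.87: toys and games → 10% → €8.39
LED flashlight €26.53: other taxable items → 9.75% → €2.59
Jigsaw puzzle (1000 pc) €10.39: toys and games → 10% → €1.04
Action figure €28.38: toys and games → 10% → €2.84
Tennis racket €122.58: sporting goods → 5.25% → €6.44
Bike helmet €27.21: sporting goods → 5.25% → €1.43
Umbrella €29.33: other taxable items → 9.75% → €2.86
Camping tent (2-person) €277.94: sporting goods → 5.25% + 3% surcharge = 8.25% → €22.93
Total tax = €3.00 + €0.56 + €5.22 + €8.39 + €2.59 + €1.04 + €2.84 + €6.44 + €1.43 + €2.86 + €22.93 = €57.30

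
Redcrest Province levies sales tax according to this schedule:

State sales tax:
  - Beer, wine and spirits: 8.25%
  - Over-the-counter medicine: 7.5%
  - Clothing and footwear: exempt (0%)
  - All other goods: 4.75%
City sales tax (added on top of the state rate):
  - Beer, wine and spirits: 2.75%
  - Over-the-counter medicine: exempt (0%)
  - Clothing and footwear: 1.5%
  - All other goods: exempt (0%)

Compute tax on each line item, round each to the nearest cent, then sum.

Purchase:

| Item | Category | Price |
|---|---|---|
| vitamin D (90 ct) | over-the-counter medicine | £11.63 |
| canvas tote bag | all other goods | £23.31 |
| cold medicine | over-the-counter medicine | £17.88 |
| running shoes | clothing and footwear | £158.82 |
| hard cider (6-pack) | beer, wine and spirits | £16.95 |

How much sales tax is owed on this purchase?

£7.56

Vitamin D (90 ct) £11.63: over-the-counter medicine → 7.5% + 0% city = 7.5% → £0.87
Canvas tote bag £23.31: all other goods → 4.75% + 0% city = 4.75% → £1.11
Cold medicine £17.88: over-the-counter medicine → 7.5% + 0% city = 7.5% → £1.34
Running shoes £158.82: clothing and footwear → 0% + 1.5% city = 1.5% → £2.38
Hard cider (6-pack) £16.95: beer, wine and spirits → 8.25% + 2.75% city = 11% → £1.86
Total tax = £0.87 + £1.11 + £1.34 + £2.38 + £1.86 = £7.56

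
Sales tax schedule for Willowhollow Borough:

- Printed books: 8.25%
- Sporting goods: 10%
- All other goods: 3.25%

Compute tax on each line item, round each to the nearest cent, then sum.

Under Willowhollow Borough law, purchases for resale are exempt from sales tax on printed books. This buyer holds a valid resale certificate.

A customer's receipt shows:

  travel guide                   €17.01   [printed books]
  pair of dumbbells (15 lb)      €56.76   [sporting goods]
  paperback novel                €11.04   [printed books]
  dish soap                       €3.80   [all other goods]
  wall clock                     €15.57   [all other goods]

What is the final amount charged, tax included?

Travel guide €17.01: printed books, buyer-exempt → 0% → €0.00
Pair of dumbbells (15 lb) €56.76: sporting goods → 10% → €5.68
Paperback novel €11.04: printed books, buyer-exempt → 0% → €0.00
Dish soap €3.80: all other goods → 3.25% → €0.12
Wall clock €15.57: all other goods → 3.25% → €0.51
Subtotal = €104.18; tax = €6.31; total due = €110.49

€110.49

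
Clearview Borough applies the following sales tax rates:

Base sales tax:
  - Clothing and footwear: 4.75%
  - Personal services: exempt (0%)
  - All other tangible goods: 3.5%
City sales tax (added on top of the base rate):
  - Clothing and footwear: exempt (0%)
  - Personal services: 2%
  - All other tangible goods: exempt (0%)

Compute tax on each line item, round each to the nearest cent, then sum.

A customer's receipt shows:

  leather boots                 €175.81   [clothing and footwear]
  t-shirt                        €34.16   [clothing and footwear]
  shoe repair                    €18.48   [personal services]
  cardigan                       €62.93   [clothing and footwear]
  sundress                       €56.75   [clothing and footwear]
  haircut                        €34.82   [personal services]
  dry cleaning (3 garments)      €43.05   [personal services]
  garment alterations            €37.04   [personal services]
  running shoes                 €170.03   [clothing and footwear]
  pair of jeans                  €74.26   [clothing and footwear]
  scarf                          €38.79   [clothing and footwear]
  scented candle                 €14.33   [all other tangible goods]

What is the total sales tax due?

Leather boots €175.81: clothing and footwear → 4.75% + 0% city = 4.75% → €8.35
T-shirt €34.16: clothing and footwear → 4.75% + 0% city = 4.75% → €1.62
Shoe repair €18.48: personal services → 0% + 2% city = 2% → €0.37
Cardigan €62.93: clothing and footwear → 4.75% + 0% city = 4.75% → €2.99
Sundress €56.75: clothing and footwear → 4.75% + 0% city = 4.75% → €2.70
Haircut €34.82: personal services → 0% + 2% city = 2% → €0.70
Dry cleaning (3 garments) €43.05: personal services → 0% + 2% city = 2% → €0.86
Garment alterations €37.04: personal services → 0% + 2% city = 2% → €0.74
Running shoes €170.03: clothing and footwear → 4.75% + 0% city = 4.75% → €8.08
Pair of jeans €74.26: clothing and footwear → 4.75% + 0% city = 4.75% → €3.53
Scarf €38.79: clothing and footwear → 4.75% + 0% city = 4.75% → €1.84
Scented candle €14.33: all other tangible goods → 3.5% + 0% city = 3.5% → €0.50
Total tax = €8.35 + €1.62 + €0.37 + €2.99 + €2.70 + €0.70 + €0.86 + €0.74 + €8.08 + €3.53 + €1.84 + €0.50 = €32.28

€32.28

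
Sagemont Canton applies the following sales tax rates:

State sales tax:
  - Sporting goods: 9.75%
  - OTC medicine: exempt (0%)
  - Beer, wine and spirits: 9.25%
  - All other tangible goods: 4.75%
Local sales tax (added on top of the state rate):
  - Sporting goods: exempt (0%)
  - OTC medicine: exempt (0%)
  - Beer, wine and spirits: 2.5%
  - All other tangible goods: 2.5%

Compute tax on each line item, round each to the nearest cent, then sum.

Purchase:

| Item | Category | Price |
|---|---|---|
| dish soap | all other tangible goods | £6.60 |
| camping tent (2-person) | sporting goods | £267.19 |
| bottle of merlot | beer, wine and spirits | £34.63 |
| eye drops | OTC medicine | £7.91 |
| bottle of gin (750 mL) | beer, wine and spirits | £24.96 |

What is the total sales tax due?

Dish soap £6.60: all other tangible goods → 4.75% + 2.5% local = 7.25% → £0.48
Camping tent (2-person) £267.19: sporting goods → 9.75% + 0% local = 9.75% → £26.05
Bottle of merlot £34.63: beer, wine and spirits → 9.25% + 2.5% local = 11.75% → £4.07
Eye drops £7.91: OTC medicine → 0% + 0% local = 0% → £0.00
Bottle of gin (750 mL) £24.96: beer, wine and spirits → 9.25% + 2.5% local = 11.75% → £2.93
Total tax = £0.48 + £26.05 + £4.07 + £2.93 = £33.53

£33.53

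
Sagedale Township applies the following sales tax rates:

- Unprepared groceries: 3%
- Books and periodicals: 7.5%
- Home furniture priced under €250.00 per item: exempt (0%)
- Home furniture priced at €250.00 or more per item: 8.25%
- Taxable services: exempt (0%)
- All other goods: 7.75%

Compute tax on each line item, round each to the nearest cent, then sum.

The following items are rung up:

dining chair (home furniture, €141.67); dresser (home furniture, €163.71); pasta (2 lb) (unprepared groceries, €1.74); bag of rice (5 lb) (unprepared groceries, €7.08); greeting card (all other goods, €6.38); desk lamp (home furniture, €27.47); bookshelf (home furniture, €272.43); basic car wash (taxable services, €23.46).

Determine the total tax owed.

€23.23

Dining chair €141.67: home furniture, under €250.00 → 0% → €0.00
Dresser €163.71: home furniture, under €250.00 → 0% → €0.00
Pasta (2 lb) €1.74: unprepared groceries → 3% → €0.05
Bag of rice (5 lb) €7.08: unprepared groceries → 3% → €0.21
Greeting card €6.38: all other goods → 7.75% → €0.49
Desk lamp €27.47: home furniture, under €250.00 → 0% → €0.00
Bookshelf €272.43: home furniture, €250.00 or more → 8.25% → €22.48
Basic car wash €23.46: taxable services → 0% → €0.00
Total tax = €0.05 + €0.21 + €0.49 + €22.48 = €23.23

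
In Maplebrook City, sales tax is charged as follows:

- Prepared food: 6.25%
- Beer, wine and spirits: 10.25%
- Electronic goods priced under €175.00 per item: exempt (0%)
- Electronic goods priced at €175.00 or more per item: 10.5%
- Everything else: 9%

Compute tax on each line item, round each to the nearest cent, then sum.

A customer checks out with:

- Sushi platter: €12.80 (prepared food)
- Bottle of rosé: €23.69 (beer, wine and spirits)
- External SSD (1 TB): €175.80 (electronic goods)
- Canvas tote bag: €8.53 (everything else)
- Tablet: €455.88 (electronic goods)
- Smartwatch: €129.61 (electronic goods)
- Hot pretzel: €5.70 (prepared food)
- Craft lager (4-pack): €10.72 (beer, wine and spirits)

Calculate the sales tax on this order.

Sushi platter €12.80: prepared food → 6.25% → €0.80
Bottle of rosé €23.69: beer, wine and spirits → 10.25% → €2.43
External SSD (1 TB) €175.80: electronic goods, €175.00 or more → 10.5% → €18.46
Canvas tote bag €8.53: everything else → 9% → €0.77
Tablet €455.88: electronic goods, €175.00 or more → 10.5% → €47.87
Smartwatch €129.61: electronic goods, under €175.00 → 0% → €0.00
Hot pretzel €5.70: prepared food → 6.25% → €0.36
Craft lager (4-pack) €10.72: beer, wine and spirits → 10.25% → €1.10
Total tax = €0.80 + €2.43 + €18.46 + €0.77 + €47.87 + €0.36 + €1.10 = €71.79

€71.79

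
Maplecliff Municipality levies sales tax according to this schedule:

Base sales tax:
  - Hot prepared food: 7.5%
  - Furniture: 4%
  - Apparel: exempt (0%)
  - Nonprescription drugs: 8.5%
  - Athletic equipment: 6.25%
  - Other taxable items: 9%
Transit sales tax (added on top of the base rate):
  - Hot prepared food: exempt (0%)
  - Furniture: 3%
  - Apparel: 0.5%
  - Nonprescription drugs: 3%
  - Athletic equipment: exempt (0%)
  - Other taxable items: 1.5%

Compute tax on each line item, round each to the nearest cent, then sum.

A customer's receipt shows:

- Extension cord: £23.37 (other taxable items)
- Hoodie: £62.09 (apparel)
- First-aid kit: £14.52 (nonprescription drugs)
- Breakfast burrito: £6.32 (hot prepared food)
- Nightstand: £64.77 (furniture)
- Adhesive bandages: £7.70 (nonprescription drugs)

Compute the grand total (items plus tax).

£189.09

Extension cord £23.37: other taxable items → 9% + 1.5% transit = 10.5% → £2.45
Hoodie £62.09: apparel → 0% + 0.5% transit = 0.5% → £0.31
First-aid kit £14.52: nonprescription drugs → 8.5% + 3% transit = 11.5% → £1.67
Breakfast burrito £6.32: hot prepared food → 7.5% + 0% transit = 7.5% → £0.47
Nightstand £64.77: furniture → 4% + 3% transit = 7% → £4.53
Adhesive bandages £7.70: nonprescription drugs → 8.5% + 3% transit = 11.5% → £0.89
Subtotal = £178.77; tax = £10.32; total due = £189.09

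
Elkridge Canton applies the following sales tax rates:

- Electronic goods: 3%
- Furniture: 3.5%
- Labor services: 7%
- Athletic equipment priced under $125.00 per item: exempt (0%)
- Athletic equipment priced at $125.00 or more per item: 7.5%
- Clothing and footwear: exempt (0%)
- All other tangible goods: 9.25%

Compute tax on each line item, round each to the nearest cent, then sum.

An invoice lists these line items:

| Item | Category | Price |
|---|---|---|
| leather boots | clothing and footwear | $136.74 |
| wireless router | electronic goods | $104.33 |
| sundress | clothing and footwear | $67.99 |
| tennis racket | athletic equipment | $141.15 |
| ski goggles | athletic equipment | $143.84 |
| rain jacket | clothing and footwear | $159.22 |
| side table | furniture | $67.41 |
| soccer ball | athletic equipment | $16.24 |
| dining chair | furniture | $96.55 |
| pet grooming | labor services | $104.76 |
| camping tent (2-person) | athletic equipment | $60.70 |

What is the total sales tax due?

$37.58

Leather boots $136.74: clothing and footwear → 0% → $0.00
Wireless router $104.33: electronic goods → 3% → $3.13
Sundress $67.99: clothing and footwear → 0% → $0.00
Tennis racket $141.15: athletic equipment, $125.00 or more → 7.5% → $10.59
Ski goggles $143.84: athletic equipment, $125.00 or more → 7.5% → $10.79
Rain jacket $159.22: clothing and footwear → 0% → $0.00
Side table $67.41: furniture → 3.5% → $2.36
Soccer ball $16.24: athletic equipment, under $125.00 → 0% → $0.00
Dining chair $96.55: furniture → 3.5% → $3.38
Pet grooming $104.76: labor services → 7% → $7.33
Camping tent (2-person) $60.70: athletic equipment, under $125.00 → 0% → $0.00
Total tax = $3.13 + $10.59 + $10.79 + $2.36 + $3.38 + $7.33 = $37.58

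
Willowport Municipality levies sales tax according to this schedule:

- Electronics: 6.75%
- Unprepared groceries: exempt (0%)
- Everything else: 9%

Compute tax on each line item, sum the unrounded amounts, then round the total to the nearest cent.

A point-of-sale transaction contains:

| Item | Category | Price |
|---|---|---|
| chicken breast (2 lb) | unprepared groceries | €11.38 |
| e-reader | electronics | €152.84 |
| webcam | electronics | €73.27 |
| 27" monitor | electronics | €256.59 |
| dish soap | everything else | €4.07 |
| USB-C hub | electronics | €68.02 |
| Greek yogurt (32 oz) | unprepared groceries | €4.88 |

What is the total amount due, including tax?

€608.59

Chicken breast (2 lb) €11.38: unprepared groceries → 0% → €0.00
E-reader €152.84: electronics → 6.75% → €10.3167
Webcam €73.27: electronics → 6.75% → €4.945725
27" monitor €256.59: electronics → 6.75% → €17.319825
Dish soap €4.07: everything else → 9% → €0.3663
USB-C hub €68.02: electronics → 6.75% → €4.59135
Greek yogurt (32 oz) €4.88: unprepared groceries → 0% → €0.00
Subtotal = €571.05; unrounded tax = €37.5399 → €37.54; total due = €608.59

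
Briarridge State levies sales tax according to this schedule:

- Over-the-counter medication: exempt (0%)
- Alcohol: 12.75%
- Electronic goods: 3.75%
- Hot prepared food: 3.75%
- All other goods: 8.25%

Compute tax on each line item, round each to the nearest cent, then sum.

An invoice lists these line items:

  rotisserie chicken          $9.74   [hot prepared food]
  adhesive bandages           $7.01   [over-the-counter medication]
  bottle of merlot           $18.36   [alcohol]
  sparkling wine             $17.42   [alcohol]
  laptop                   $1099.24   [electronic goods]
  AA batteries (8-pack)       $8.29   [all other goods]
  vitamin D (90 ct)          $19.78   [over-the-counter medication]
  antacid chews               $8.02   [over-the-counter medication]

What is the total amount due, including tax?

$1234.69

Rotisserie chicken $9.74: hot prepared food → 3.75% → $0.37
Adhesive bandages $7.01: over-the-counter medication → 0% → $0.00
Bottle of merlot $18.36: alcohol → 12.75% → $2.34
Sparkling wine $17.42: alcohol → 12.75% → $2.22
Laptop $1099.24: electronic goods → 3.75% → $41.22
AA batteries (8-pack) $8.29: all other goods → 8.25% → $0.68
Vitamin D (90 ct) $19.78: over-the-counter medication → 0% → $0.00
Antacid chews $8.02: over-the-counter medication → 0% → $0.00
Subtotal = $1187.86; tax = $46.83; total due = $1234.69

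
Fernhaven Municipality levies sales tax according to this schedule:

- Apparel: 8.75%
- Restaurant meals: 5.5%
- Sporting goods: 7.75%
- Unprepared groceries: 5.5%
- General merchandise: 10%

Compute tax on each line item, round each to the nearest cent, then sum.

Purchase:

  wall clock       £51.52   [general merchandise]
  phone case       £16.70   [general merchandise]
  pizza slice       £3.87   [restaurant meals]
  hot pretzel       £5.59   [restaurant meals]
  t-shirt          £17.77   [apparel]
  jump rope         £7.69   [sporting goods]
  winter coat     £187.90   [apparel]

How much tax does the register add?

£25.93

Wall clock £51.52: general merchandise → 10% → £5.15
Phone case £16.70: general merchandise → 10% → £1.67
Pizza slice £3.87: restaurant meals → 5.5% → £0.21
Hot pretzel £5.59: restaurant meals → 5.5% → £0.31
T-shirt £17.77: apparel → 8.75% → £1.55
Jump rope £7.69: sporting goods → 7.75% → £0.60
Winter coat £187.90: apparel → 8.75% → £16.44
Total tax = £5.15 + £1.67 + £0.21 + £0.31 + £1.55 + £0.60 + £16.44 = £25.93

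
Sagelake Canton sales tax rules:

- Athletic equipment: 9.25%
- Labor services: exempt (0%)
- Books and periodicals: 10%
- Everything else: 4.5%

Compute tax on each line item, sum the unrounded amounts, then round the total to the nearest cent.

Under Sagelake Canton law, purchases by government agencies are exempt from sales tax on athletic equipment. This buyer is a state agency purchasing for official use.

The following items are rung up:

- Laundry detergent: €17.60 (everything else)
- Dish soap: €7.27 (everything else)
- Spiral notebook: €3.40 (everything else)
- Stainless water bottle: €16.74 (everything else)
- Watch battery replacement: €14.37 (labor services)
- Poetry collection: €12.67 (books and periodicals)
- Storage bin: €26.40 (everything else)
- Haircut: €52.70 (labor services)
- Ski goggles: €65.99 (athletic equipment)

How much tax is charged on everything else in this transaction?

€3.21

Laundry detergent €17.60: everything else → 4.5% → €0.792
Dish soap €7.27: everything else → 4.5% → €0.32715
Spiral notebook €3.40: everything else → 4.5% → €0.153
Stainless water bottle €16.74: everything else → 4.5% → €0.7533
Storage bin €26.40: everything else → 4.5% → €1.188
Tax on everything else: unrounded sum = €3.21345 → €3.21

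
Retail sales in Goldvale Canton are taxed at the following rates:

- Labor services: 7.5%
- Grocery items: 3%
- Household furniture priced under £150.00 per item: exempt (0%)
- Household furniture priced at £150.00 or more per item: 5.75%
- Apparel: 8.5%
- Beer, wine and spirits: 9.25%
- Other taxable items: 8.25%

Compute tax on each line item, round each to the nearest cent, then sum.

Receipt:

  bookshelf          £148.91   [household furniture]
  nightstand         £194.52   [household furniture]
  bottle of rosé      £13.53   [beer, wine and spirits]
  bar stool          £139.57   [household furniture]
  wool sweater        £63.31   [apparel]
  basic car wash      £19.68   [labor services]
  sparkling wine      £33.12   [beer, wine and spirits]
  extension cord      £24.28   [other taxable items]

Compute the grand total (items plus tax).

Bookshelf £148.91: household furniture, under £150.00 → 0% → £0.00
Nightstand £194.52: household furniture, £150.00 or more → 5.75% → £11.18
Bottle of rosé £13.53: beer, wine and spirits → 9.25% → £1.25
Bar stool £139.57: household furniture, under £150.00 → 0% → £0.00
Wool sweater £63.31: apparel → 8.5% → £5.38
Basic car wash £19.68: labor services → 7.5% → £1.48
Sparkling wine £33.12: beer, wine and spirits → 9.25% → £3.06
Extension cord £24.28: other taxable items → 8.25% → £2.00
Subtotal = £636.92; tax = £24.35; total due = £661.27

£661.27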